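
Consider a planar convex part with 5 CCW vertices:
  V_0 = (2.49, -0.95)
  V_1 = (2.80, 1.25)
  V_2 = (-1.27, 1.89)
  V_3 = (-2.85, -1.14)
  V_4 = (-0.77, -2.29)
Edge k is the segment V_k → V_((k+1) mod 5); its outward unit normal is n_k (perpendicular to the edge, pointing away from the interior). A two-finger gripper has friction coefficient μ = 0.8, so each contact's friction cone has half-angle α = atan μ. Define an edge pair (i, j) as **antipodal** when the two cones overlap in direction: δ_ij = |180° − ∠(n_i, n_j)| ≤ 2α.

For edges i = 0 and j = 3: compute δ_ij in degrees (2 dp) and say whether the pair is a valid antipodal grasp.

α = atan 0.8 = 38.66°;  2α = 77.32°
edge 0: e_0 = (+0.31, +2.20);  n_0 = (+0.9902, -0.1395)
edge 3: e_3 = (+2.08, -1.15);  n_3 = (-0.4839, -0.8751)
∠(n_0, n_3) = 110.92°
δ = |180° − 110.92°| = 69.08°
69.08° ≤ 2α = 77.32°  →  valid

δ = 69.08°, valid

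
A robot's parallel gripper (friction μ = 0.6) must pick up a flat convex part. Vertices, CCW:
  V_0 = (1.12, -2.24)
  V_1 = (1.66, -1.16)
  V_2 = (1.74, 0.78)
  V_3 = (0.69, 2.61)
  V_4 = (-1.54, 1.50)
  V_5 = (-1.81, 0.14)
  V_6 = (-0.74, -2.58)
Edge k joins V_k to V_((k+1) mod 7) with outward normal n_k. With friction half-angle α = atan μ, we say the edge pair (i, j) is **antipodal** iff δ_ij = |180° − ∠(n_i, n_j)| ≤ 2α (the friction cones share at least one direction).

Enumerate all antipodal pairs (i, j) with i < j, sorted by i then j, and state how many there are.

count = 9; pairs: (0,3), (0,4), (0,5), (1,3), (1,4), (1,5), (2,4), (2,5), (3,6)

α = atan 0.6 = 30.96°;  2α = 61.93°
n_0 = (+0.8944, -0.4472)
n_1 = (+0.9992, -0.0412)
n_2 = (+0.8674, +0.4977)
n_3 = (-0.4456, +0.8952)
n_4 = (-0.9809, +0.1947)
n_5 = (-0.9306, -0.3661)
n_6 = (+0.1798, -0.9837)
  (0,1): δ = 155.80°  ·
  (0,2): δ = 123.59°  ·
  (0,3): δ = 36.97°  ✓
  (0,4): δ = 15.34°  ✓
  (0,5): δ = 48.04°  ✓
  (0,6): δ = 126.92°  ·
  (1,2): δ = 147.79°  ·
  (1,3): δ = 61.18°  ✓
  (1,4): δ = 8.87°  ✓
  (1,5): δ = 23.84°  ✓
  (1,6): δ = 102.72°  ·
  (2,3): δ = 93.38°  ·
  (2,4): δ = 41.07°  ✓
  (2,5): δ = 8.37°  ✓
  (2,6): δ = 70.51°  ·
  (3,4): δ = 127.69°  ·
  (3,5): δ = 94.99°  ·
  (3,6): δ = 16.10°  ✓
  (4,5): δ = 147.30°  ·
  (4,6): δ = 68.41°  ·
  (5,6): δ = 101.11°  ·
antipodal pairs: 9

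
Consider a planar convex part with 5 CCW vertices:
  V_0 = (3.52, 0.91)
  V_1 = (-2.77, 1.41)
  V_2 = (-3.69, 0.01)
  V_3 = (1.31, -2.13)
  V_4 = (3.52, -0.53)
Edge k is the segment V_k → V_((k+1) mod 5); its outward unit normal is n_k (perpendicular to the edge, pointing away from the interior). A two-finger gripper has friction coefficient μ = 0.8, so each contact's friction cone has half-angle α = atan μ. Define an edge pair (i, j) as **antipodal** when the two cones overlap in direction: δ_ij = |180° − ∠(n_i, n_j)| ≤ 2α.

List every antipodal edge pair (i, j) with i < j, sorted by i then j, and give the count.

α = atan 0.8 = 38.66°;  2α = 77.32°
n_0 = (+0.0792, +0.9969)
n_1 = (-0.8357, +0.5492)
n_2 = (-0.3935, -0.9193)
n_3 = (+0.5864, -0.8100)
n_4 = (+1.0000, -0.0000)
  (0,1): δ = 118.77°  ·
  (0,2): δ = 18.63°  ✓
  (0,3): δ = 40.45°  ✓
  (0,4): δ = 94.54°  ·
  (1,2): δ = 79.86°  ·
  (1,3): δ = 20.79°  ✓
  (1,4): δ = 33.31°  ✓
  (2,3): δ = 120.93°  ·
  (2,4): δ = 66.83°  ✓
  (3,4): δ = 125.90°  ·
antipodal pairs: 5

count = 5; pairs: (0,2), (0,3), (1,3), (1,4), (2,4)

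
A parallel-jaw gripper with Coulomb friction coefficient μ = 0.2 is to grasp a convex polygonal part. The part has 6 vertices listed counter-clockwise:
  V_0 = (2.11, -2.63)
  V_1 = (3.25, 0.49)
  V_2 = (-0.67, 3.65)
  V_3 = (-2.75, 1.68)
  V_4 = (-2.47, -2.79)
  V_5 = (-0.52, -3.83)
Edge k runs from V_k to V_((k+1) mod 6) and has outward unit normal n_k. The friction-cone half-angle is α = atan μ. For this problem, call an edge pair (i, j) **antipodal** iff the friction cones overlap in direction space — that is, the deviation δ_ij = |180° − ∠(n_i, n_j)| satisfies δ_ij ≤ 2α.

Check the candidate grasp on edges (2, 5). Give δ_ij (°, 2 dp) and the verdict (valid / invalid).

δ = 18.92°, valid

α = atan 0.2 = 11.31°;  2α = 22.62°
edge 2: e_2 = (-2.08, -1.97);  n_2 = (-0.6876, +0.7260)
edge 5: e_5 = (+2.63, +1.20);  n_5 = (+0.4151, -0.9098)
∠(n_2, n_5) = 161.08°
δ = |180° − 161.08°| = 18.92°
18.92° ≤ 2α = 22.62°  →  valid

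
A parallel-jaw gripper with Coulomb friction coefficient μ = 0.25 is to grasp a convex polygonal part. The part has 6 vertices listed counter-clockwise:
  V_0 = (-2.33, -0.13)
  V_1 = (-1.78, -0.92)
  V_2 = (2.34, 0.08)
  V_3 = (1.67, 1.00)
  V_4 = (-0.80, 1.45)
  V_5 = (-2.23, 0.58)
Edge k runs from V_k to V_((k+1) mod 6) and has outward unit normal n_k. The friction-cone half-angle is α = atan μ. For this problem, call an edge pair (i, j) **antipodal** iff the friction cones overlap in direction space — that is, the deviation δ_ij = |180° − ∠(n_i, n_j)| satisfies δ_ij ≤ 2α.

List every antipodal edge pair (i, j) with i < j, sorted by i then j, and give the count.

α = atan 0.25 = 14.04°;  2α = 28.07°
n_0 = (-0.8207, -0.5714)
n_1 = (+0.2359, -0.9718)
n_2 = (+0.8084, +0.5887)
n_3 = (+0.1792, +0.9838)
n_4 = (-0.5198, +0.8543)
n_5 = (-0.9902, +0.1395)
  (0,1): δ = 111.20°  ·
  (0,2): δ = 1.22°  ✓
  (0,3): δ = 44.83°  ·
  (0,4): δ = 86.47°  ·
  (0,5): δ = 137.14°  ·
  (1,2): δ = 67.58°  ·
  (1,3): δ = 23.97°  ✓
  (1,4): δ = 17.67°  ✓
  (1,5): δ = 68.34°  ·
  (2,3): δ = 136.39°  ·
  (2,4): δ = 94.75°  ·
  (2,5): δ = 44.08°  ·
  (3,4): δ = 138.36°  ·
  (3,5): δ = 87.69°  ·
  (4,5): δ = 129.33°  ·
antipodal pairs: 3

count = 3; pairs: (0,2), (1,3), (1,4)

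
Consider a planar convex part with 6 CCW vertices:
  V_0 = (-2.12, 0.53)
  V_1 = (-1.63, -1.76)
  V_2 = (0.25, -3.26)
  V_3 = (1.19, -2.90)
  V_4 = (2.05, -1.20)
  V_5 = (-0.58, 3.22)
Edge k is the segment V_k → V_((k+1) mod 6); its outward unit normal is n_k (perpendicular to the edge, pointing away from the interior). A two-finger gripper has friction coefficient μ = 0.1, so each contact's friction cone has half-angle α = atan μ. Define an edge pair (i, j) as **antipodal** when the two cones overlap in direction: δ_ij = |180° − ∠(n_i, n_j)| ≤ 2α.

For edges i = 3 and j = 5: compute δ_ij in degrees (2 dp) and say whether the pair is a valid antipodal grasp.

δ = 2.96°, valid

α = atan 0.1 = 5.71°;  2α = 11.42°
edge 3: e_3 = (+0.86, +1.70);  n_3 = (+0.8923, -0.4514)
edge 5: e_5 = (-1.54, -2.69);  n_5 = (-0.8678, +0.4968)
∠(n_3, n_5) = 177.04°
δ = |180° − 177.04°| = 2.96°
2.96° ≤ 2α = 11.42°  →  valid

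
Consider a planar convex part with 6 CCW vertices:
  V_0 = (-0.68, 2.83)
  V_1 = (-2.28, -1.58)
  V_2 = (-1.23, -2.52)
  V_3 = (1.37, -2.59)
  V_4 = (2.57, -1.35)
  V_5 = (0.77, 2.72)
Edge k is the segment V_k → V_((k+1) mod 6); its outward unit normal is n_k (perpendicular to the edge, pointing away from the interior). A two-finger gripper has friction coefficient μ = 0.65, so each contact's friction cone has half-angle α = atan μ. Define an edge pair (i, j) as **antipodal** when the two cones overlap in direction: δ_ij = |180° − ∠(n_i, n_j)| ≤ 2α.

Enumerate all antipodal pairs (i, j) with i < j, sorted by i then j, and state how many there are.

α = atan 0.65 = 33.02°;  2α = 66.05°
n_0 = (-0.9400, +0.3411)
n_1 = (-0.6670, -0.7451)
n_2 = (-0.0269, -0.9996)
n_3 = (+0.7186, -0.6954)
n_4 = (+0.9146, +0.4045)
n_5 = (+0.0756, +0.9971)
  (0,1): δ = 111.89°  ·
  (0,2): δ = 71.60°  ·
  (0,3): δ = 24.12°  ✓
  (0,4): δ = 43.80°  ✓
  (0,5): δ = 105.60°  ·
  (1,2): δ = 139.71°  ·
  (1,3): δ = 92.22°  ·
  (1,4): δ = 24.31°  ✓
  (1,5): δ = 37.50°  ✓
  (2,3): δ = 132.52°  ·
  (2,4): δ = 64.60°  ✓
  (2,5): δ = 2.80°  ✓
  (3,4): δ = 112.08°  ·
  (3,5): δ = 50.28°  ✓
  (4,5): δ = 118.20°  ·
antipodal pairs: 7

count = 7; pairs: (0,3), (0,4), (1,4), (1,5), (2,4), (2,5), (3,5)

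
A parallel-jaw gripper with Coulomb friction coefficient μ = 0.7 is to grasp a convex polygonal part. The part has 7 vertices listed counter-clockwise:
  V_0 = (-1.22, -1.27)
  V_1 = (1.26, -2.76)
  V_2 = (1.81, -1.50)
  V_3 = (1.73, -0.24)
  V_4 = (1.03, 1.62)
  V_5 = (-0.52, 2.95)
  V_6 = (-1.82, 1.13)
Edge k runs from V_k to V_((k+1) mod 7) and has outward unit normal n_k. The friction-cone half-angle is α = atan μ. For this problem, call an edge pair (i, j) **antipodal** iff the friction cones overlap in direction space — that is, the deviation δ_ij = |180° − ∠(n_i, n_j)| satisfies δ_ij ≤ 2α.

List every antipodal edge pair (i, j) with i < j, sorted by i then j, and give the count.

α = atan 0.7 = 34.99°;  2α = 69.98°
n_0 = (-0.5150, -0.8572)
n_1 = (+0.9165, -0.4001)
n_2 = (+0.9980, +0.0634)
n_3 = (+0.9359, +0.3522)
n_4 = (+0.6512, +0.7589)
n_5 = (-0.8137, +0.5812)
n_6 = (-0.9701, -0.2425)
  (0,1): δ = 82.58°  ·
  (0,2): δ = 55.37°  ✓
  (0,3): δ = 38.38°  ✓
  (0,4): δ = 9.63°  ✓
  (0,5): δ = 85.46°  ·
  (0,6): δ = 135.03°  ·
  (1,2): δ = 152.79°  ·
  (1,3): δ = 135.79°  ·
  (1,4): δ = 107.05°  ·
  (1,5): δ = 11.96°  ✓
  (1,6): δ = 37.62°  ✓
  (2,3): δ = 163.01°  ·
  (2,4): δ = 134.26°  ·
  (2,5): δ = 39.17°  ✓
  (2,6): δ = 10.40°  ✓
  (3,4): δ = 151.26°  ·
  (3,5): δ = 56.16°  ✓
  (3,6): δ = 6.59°  ✓
  (4,5): δ = 84.91°  ·
  (4,6): δ = 35.33°  ✓
  (5,6): δ = 130.43°  ·
antipodal pairs: 10

count = 10; pairs: (0,2), (0,3), (0,4), (1,5), (1,6), (2,5), (2,6), (3,5), (3,6), (4,6)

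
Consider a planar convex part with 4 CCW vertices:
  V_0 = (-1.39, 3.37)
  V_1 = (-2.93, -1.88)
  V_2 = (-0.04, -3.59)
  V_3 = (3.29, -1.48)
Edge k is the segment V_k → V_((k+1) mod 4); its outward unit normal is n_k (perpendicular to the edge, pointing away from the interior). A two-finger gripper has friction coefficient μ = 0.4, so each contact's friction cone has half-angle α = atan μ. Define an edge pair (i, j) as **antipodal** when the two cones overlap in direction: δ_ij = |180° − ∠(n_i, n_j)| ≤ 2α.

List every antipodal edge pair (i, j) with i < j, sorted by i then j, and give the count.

count = 2; pairs: (0,2), (1,3)

α = atan 0.4 = 21.80°;  2α = 43.60°
n_0 = (-0.9596, +0.2815)
n_1 = (-0.5092, -0.8606)
n_2 = (+0.5352, -0.8447)
n_3 = (+0.7196, +0.6944)
  (0,1): δ = 104.26°  ·
  (0,2): δ = 41.29°  ✓
  (0,3): δ = 60.33°  ·
  (1,2): δ = 117.03°  ·
  (1,3): δ = 15.41°  ✓
  (2,3): δ = 78.38°  ·
antipodal pairs: 2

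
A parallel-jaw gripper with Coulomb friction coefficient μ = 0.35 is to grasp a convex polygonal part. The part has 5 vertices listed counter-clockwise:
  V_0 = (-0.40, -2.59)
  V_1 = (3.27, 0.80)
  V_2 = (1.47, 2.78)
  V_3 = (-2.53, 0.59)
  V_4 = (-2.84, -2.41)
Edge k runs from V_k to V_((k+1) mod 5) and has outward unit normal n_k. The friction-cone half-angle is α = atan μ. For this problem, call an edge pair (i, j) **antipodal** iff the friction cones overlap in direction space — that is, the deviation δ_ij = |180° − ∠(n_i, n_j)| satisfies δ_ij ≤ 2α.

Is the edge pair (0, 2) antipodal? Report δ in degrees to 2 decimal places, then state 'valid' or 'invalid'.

α = atan 0.35 = 19.29°;  2α = 38.58°
edge 0: e_0 = (+3.67, +3.39);  n_0 = (+0.6785, -0.7346)
edge 2: e_2 = (-4.00, -2.19);  n_2 = (-0.4802, +0.8771)
∠(n_0, n_2) = 165.97°
δ = |180° − 165.97°| = 14.03°
14.03° ≤ 2α = 38.58°  →  valid

δ = 14.03°, valid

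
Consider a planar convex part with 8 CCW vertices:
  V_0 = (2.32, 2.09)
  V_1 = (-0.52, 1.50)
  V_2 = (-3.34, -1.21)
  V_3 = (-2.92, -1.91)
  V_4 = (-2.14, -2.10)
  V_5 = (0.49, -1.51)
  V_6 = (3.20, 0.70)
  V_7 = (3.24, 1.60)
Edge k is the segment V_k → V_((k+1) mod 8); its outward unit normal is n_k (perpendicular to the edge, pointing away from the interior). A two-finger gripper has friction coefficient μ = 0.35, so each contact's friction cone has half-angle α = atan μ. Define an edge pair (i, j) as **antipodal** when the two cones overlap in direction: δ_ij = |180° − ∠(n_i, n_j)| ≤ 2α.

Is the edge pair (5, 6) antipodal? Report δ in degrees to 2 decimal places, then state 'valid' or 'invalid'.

δ = 131.74°, invalid

α = atan 0.35 = 19.29°;  2α = 38.58°
edge 5: e_5 = (+2.71, +2.21);  n_5 = (+0.6320, -0.7750)
edge 6: e_6 = (+0.04, +0.90);  n_6 = (+0.9990, -0.0444)
∠(n_5, n_6) = 48.26°
δ = |180° − 48.26°| = 131.74°
131.74° > 2α = 38.58°  →  invalid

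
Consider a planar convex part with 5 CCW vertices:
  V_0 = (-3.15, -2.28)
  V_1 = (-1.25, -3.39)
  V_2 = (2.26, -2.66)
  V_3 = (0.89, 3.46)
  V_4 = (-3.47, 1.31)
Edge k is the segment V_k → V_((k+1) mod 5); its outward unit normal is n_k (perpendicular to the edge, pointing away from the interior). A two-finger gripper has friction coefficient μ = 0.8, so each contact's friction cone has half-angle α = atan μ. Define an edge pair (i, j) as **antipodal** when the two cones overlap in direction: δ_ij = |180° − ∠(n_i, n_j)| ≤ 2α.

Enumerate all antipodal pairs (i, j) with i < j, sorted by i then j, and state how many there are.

α = atan 0.8 = 38.66°;  2α = 77.32°
n_0 = (-0.5044, -0.8634)
n_1 = (+0.2036, -0.9790)
n_2 = (+0.9758, +0.2184)
n_3 = (-0.4423, +0.8969)
n_4 = (-0.9961, -0.0888)
  (0,1): δ = 137.96°  ·
  (0,2): δ = 47.09°  ✓
  (0,3): δ = 56.54°  ✓
  (0,4): δ = 125.39°  ·
  (1,2): δ = 89.13°  ·
  (1,3): δ = 14.50°  ✓
  (1,4): δ = 83.34°  ·
  (2,3): δ = 76.37°  ✓
  (2,4): δ = 7.52°  ✓
  (3,4): δ = 111.16°  ·
antipodal pairs: 5

count = 5; pairs: (0,2), (0,3), (1,3), (2,3), (2,4)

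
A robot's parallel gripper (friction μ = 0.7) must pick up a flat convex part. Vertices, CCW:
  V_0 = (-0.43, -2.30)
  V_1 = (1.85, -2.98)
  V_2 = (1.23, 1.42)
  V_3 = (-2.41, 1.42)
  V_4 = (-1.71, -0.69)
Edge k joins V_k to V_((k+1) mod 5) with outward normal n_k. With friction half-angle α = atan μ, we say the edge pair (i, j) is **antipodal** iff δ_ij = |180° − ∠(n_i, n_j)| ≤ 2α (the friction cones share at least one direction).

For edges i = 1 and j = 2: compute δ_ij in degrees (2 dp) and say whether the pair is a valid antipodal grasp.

α = atan 0.7 = 34.99°;  2α = 69.98°
edge 1: e_1 = (-0.62, +4.40);  n_1 = (+0.9902, +0.1395)
edge 2: e_2 = (-3.64, +0.00);  n_2 = (+0.0000, +1.0000)
∠(n_1, n_2) = 81.98°
δ = |180° − 81.98°| = 98.02°
98.02° > 2α = 69.98°  →  invalid

δ = 98.02°, invalid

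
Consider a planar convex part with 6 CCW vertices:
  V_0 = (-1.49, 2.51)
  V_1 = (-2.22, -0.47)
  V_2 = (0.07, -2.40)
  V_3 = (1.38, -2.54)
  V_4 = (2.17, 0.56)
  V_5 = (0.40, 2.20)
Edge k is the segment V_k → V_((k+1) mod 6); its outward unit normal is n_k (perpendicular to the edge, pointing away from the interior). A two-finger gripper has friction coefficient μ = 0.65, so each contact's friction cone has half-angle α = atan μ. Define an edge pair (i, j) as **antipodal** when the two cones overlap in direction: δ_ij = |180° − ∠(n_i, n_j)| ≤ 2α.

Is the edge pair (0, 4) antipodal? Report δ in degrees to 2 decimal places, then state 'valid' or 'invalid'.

α = atan 0.65 = 33.02°;  2α = 66.05°
edge 0: e_0 = (-0.73, -2.98);  n_0 = (-0.9713, +0.2379)
edge 4: e_4 = (-1.77, +1.64);  n_4 = (+0.6797, +0.7335)
∠(n_0, n_4) = 119.05°
δ = |180° − 119.05°| = 60.95°
60.95° ≤ 2α = 66.05°  →  valid

δ = 60.95°, valid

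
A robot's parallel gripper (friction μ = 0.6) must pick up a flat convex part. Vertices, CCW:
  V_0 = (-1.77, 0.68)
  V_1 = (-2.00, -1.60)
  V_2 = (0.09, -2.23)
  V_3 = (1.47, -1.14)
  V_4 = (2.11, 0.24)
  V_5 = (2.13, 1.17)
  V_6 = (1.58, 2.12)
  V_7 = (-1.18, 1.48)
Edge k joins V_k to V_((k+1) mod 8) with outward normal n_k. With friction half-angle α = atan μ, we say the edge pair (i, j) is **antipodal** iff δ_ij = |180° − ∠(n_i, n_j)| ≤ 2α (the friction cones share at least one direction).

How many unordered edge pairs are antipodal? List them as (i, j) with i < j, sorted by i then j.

count = 11; pairs: (0,2), (0,3), (0,4), (0,5), (1,5), (1,6), (2,6), (2,7), (3,6), (3,7), (4,7)

α = atan 0.6 = 30.96°;  2α = 61.93°
n_0 = (-0.9950, +0.1004)
n_1 = (-0.2886, -0.9574)
n_2 = (+0.6198, -0.7847)
n_3 = (+0.9072, -0.4207)
n_4 = (+0.9998, -0.0215)
n_5 = (+0.8654, +0.5010)
n_6 = (-0.2259, +0.9742)
n_7 = (-0.8048, +0.5935)
  (0,1): δ = 101.01°  ·
  (0,2): δ = 45.94°  ✓
  (0,3): δ = 19.12°  ✓
  (0,4): δ = 4.53°  ✓
  (0,5): δ = 35.83°  ✓
  (0,6): δ = 108.82°  ·
  (0,7): δ = 149.35°  ·
  (1,2): δ = 124.92°  ·
  (1,3): δ = 98.11°  ·
  (1,4): δ = 74.46°  ·
  (1,5): δ = 43.16°  ✓
  (1,6): δ = 29.83°  ✓
  (1,7): δ = 70.37°  ·
  (2,3): δ = 153.18°  ·
  (2,4): δ = 129.54°  ·
  (2,5): δ = 98.24°  ·
  (2,6): δ = 25.25°  ✓
  (2,7): δ = 15.29°  ✓
  (3,4): δ = 156.35°  ·
  (3,5): δ = 125.05°  ·
  (3,6): δ = 52.06°  ✓
  (3,7): δ = 11.53°  ✓
  (4,5): δ = 148.70°  ·
  (4,6): δ = 75.71°  ·
  (4,7): δ = 35.18°  ✓
  (5,6): δ = 107.01°  ·
  (5,7): δ = 66.48°  ·
  (6,7): δ = 139.46°  ·
antipodal pairs: 11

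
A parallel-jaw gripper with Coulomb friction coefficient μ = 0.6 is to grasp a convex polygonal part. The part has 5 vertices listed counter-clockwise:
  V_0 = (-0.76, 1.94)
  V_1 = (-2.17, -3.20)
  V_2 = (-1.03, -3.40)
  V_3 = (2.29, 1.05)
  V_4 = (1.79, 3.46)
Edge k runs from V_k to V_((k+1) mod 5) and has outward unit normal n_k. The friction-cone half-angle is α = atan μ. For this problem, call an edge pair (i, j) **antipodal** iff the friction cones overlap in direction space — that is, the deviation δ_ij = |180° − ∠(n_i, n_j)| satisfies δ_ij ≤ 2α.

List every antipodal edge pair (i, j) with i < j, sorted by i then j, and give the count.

α = atan 0.6 = 30.96°;  2α = 61.93°
n_0 = (-0.9644, +0.2645)
n_1 = (-0.1728, -0.9850)
n_2 = (+0.8015, -0.5980)
n_3 = (+0.9791, +0.2031)
n_4 = (-0.5120, +0.8590)
  (0,1): δ = 84.61°  ·
  (0,2): δ = 21.39°  ✓
  (0,3): δ = 27.06°  ✓
  (0,4): δ = 136.14°  ·
  (1,2): δ = 116.77°  ·
  (1,3): δ = 68.33°  ·
  (1,4): δ = 40.75°  ✓
  (2,3): δ = 131.55°  ·
  (2,4): δ = 22.48°  ✓
  (3,4): δ = 70.92°  ·
antipodal pairs: 4

count = 4; pairs: (0,2), (0,3), (1,4), (2,4)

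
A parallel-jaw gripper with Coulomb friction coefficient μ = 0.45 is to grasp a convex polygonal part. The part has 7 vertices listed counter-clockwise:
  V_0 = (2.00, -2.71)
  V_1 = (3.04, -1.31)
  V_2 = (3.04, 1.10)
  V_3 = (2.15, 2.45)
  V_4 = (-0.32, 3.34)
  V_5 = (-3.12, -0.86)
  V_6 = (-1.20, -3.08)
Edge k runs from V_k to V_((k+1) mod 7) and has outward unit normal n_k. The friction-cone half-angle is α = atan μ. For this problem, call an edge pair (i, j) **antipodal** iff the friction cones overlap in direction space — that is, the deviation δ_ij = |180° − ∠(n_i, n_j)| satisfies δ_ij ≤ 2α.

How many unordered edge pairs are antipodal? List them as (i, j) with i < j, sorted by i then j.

α = atan 0.45 = 24.23°;  2α = 48.46°
n_0 = (+0.8027, -0.5963)
n_1 = (+1.0000, -0.0000)
n_2 = (+0.8349, +0.5504)
n_3 = (+0.3390, +0.9408)
n_4 = (-0.8321, +0.5547)
n_5 = (-0.7564, -0.6542)
n_6 = (+0.1149, -0.9934)
  (0,1): δ = 143.39°  ·
  (0,2): δ = 110.00°  ·
  (0,3): δ = 73.21°  ·
  (0,4): δ = 2.92°  ✓
  (0,5): δ = 77.46°  ·
  (0,6): δ = 133.20°  ·
  (1,2): δ = 146.60°  ·
  (1,3): δ = 109.82°  ·
  (1,4): δ = 33.69°  ✓
  (1,5): δ = 40.86°  ✓
  (1,6): δ = 96.60°  ·
  (2,3): δ = 143.21°  ·
  (2,4): δ = 67.09°  ·
  (2,5): δ = 7.46°  ✓
  (2,6): δ = 63.20°  ·
  (3,4): δ = 103.87°  ·
  (3,5): δ = 29.33°  ✓
  (3,6): δ = 26.41°  ✓
  (4,5): δ = 105.45°  ·
  (4,6): δ = 49.71°  ·
  (5,6): δ = 124.26°  ·
antipodal pairs: 6

count = 6; pairs: (0,4), (1,4), (1,5), (2,5), (3,5), (3,6)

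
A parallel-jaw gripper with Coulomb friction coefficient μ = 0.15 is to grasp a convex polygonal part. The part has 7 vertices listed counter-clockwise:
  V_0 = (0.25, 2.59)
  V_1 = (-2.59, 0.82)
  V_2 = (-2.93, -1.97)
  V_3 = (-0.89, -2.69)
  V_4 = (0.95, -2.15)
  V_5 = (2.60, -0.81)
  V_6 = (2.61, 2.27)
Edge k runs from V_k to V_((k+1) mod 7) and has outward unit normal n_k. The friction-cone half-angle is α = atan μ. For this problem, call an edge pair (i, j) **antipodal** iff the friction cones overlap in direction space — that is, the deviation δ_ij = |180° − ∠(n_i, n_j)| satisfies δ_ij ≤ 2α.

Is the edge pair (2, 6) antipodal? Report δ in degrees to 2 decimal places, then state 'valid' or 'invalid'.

δ = 11.72°, valid

α = atan 0.15 = 8.53°;  2α = 17.06°
edge 2: e_2 = (+2.04, -0.72);  n_2 = (-0.3328, -0.9430)
edge 6: e_6 = (-2.36, +0.32);  n_6 = (+0.1344, +0.9909)
∠(n_2, n_6) = 168.28°
δ = |180° − 168.28°| = 11.72°
11.72° ≤ 2α = 17.06°  →  valid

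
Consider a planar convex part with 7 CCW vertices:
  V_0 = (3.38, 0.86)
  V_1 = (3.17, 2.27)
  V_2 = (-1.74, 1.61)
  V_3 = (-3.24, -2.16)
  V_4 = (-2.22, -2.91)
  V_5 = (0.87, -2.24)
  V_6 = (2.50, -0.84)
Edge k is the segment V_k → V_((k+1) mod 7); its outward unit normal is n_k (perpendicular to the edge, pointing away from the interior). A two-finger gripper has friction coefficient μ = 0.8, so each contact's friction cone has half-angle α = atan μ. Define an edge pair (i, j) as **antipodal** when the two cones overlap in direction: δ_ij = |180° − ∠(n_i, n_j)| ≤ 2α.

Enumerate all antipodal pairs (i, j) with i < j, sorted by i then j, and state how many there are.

count = 9; pairs: (0,2), (0,3), (1,3), (1,4), (1,5), (1,6), (2,4), (2,5), (2,6)

α = atan 0.8 = 38.66°;  2α = 77.32°
n_0 = (+0.9891, +0.1473)
n_1 = (-0.1332, +0.9911)
n_2 = (-0.9292, +0.3697)
n_3 = (-0.5924, -0.8057)
n_4 = (+0.2119, -0.9773)
n_5 = (+0.6516, -0.7586)
n_6 = (+0.8881, -0.4597)
  (0,1): δ = 90.82°  ·
  (0,2): δ = 30.17°  ✓
  (0,3): δ = 45.20°  ✓
  (0,4): δ = 93.76°  ·
  (0,5): δ = 122.19°  ·
  (0,6): δ = 144.16°  ·
  (1,2): δ = 119.35°  ·
  (1,3): δ = 43.98°  ✓
  (1,4): δ = 4.58°  ✓
  (1,5): δ = 33.00°  ✓
  (1,6): δ = 54.98°  ✓
  (2,3): δ = 104.63°  ·
  (2,4): δ = 56.07°  ✓
  (2,5): δ = 27.64°  ✓
  (2,6): δ = 5.67°  ✓
  (3,4): δ = 131.44°  ·
  (3,5): δ = 103.01°  ·
  (3,6): δ = 81.04°  ·
  (4,5): δ = 151.57°  ·
  (4,6): δ = 129.60°  ·
  (5,6): δ = 158.03°  ·
antipodal pairs: 9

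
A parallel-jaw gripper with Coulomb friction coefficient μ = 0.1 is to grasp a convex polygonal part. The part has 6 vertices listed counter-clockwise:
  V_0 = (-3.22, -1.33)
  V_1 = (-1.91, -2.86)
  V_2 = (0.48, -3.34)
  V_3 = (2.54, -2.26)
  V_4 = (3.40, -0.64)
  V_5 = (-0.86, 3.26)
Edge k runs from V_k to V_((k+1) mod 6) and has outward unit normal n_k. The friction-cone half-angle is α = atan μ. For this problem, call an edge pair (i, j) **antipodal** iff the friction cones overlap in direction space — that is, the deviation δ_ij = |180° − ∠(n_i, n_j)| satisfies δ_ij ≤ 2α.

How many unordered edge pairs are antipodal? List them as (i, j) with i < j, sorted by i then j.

count = 2; pairs: (0,4), (3,5)

α = atan 0.1 = 5.71°;  2α = 11.42°
n_0 = (-0.7596, -0.6504)
n_1 = (-0.1969, -0.9804)
n_2 = (+0.4643, -0.8857)
n_3 = (+0.8833, -0.4689)
n_4 = (+0.6753, +0.7376)
n_5 = (-0.8893, +0.4573)
  (0,1): δ = 141.93°  ·
  (0,2): δ = 102.90°  ·
  (0,3): δ = 68.53°  ·
  (0,4): δ = 6.96°  ✓
  (0,5): δ = 112.22°  ·
  (1,2): δ = 140.98°  ·
  (1,3): δ = 106.61°  ·
  (1,4): δ = 31.12°  ·
  (1,5): δ = 74.15°  ·
  (2,3): δ = 145.63°  ·
  (2,4): δ = 70.14°  ·
  (2,5): δ = 35.12°  ·
  (3,4): δ = 104.51°  ·
  (3,5): δ = 0.75°  ✓
  (4,5): δ = 74.74°  ·
antipodal pairs: 2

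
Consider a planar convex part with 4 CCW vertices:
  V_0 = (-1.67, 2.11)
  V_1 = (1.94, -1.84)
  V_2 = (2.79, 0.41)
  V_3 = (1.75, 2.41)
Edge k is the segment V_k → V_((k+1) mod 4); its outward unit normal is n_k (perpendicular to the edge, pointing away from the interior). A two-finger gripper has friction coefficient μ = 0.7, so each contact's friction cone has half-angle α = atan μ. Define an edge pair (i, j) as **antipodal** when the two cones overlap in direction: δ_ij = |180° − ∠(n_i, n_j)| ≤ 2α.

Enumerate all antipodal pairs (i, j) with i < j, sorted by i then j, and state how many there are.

count = 4; pairs: (0,1), (0,2), (0,3), (1,3)

α = atan 0.7 = 34.99°;  2α = 69.98°
n_0 = (-0.7382, -0.6746)
n_1 = (+0.9355, -0.3534)
n_2 = (+0.8872, +0.4614)
n_3 = (-0.0874, +0.9962)
  (0,1): δ = 63.12°  ✓
  (0,2): δ = 14.95°  ✓
  (0,3): δ = 52.59°  ✓
  (1,2): δ = 131.83°  ·
  (1,3): δ = 64.29°  ✓
  (2,3): δ = 112.46°  ·
antipodal pairs: 4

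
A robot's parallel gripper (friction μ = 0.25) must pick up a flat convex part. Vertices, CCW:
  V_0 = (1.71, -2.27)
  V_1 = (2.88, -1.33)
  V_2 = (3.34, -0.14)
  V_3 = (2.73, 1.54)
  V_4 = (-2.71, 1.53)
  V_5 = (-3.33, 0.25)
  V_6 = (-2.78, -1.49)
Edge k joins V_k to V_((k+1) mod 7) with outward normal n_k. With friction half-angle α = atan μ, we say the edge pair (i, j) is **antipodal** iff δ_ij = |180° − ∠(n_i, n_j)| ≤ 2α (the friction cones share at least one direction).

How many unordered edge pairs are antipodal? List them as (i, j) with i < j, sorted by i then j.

count = 4; pairs: (0,4), (1,4), (2,5), (3,6)

α = atan 0.25 = 14.04°;  2α = 28.07°
n_0 = (+0.6263, -0.7796)
n_1 = (+0.9327, -0.3606)
n_2 = (+0.9400, +0.3413)
n_3 = (-0.0018, +1.0000)
n_4 = (-0.9000, +0.4359)
n_5 = (-0.9535, -0.3014)
n_6 = (-0.1712, -0.9852)
  (0,1): δ = 149.91°  ·
  (0,2): δ = 108.82°  ·
  (0,3): δ = 38.67°  ·
  (0,4): δ = 25.38°  ✓
  (0,5): δ = 68.76°  ·
  (0,6): δ = 131.37°  ·
  (1,2): δ = 138.91°  ·
  (1,3): δ = 68.76°  ·
  (1,4): δ = 4.71°  ✓
  (1,5): δ = 38.68°  ·
  (1,6): δ = 101.28°  ·
  (2,3): δ = 109.85°  ·
  (2,4): δ = 45.80°  ·
  (2,5): δ = 2.41°  ✓
  (2,6): δ = 60.19°  ·
  (3,4): δ = 115.95°  ·
  (3,5): δ = 72.56°  ·
  (3,6): δ = 9.96°  ✓
  (4,5): δ = 136.61°  ·
  (4,6): δ = 74.01°  ·
  (5,6): δ = 117.40°  ·
antipodal pairs: 4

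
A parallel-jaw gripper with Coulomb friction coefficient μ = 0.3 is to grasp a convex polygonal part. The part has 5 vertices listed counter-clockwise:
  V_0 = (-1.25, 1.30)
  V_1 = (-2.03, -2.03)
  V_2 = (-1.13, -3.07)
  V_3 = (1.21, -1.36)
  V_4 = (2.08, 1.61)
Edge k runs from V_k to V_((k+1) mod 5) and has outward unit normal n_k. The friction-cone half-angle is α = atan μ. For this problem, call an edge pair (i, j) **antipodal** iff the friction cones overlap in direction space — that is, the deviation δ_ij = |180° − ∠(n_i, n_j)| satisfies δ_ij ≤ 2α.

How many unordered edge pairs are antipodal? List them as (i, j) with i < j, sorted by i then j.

α = atan 0.3 = 16.70°;  2α = 33.40°
n_0 = (-0.9736, +0.2281)
n_1 = (-0.7562, -0.6544)
n_2 = (+0.5900, -0.8074)
n_3 = (+0.9597, -0.2811)
n_4 = (-0.0927, +0.9957)
  (0,1): δ = 125.94°  ·
  (0,2): δ = 40.66°  ·
  (0,3): δ = 3.14°  ✓
  (0,4): δ = 108.50°  ·
  (1,2): δ = 94.71°  ·
  (1,3): δ = 57.20°  ·
  (1,4): δ = 54.45°  ·
  (2,3): δ = 142.49°  ·
  (2,4): δ = 30.84°  ✓
  (3,4): δ = 68.35°  ·
antipodal pairs: 2

count = 2; pairs: (0,3), (2,4)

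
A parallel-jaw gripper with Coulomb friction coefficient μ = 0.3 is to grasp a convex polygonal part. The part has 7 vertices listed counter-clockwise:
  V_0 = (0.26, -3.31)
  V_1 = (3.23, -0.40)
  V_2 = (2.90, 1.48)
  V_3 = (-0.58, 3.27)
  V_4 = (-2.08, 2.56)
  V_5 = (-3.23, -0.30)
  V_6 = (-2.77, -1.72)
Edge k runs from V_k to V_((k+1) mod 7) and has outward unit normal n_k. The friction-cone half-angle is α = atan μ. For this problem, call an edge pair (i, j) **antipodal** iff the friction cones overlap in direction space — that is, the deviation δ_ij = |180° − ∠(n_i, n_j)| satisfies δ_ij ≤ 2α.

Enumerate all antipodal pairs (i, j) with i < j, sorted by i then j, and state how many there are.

α = atan 0.3 = 16.70°;  2α = 33.40°
n_0 = (+0.6999, -0.7143)
n_1 = (+0.9849, +0.1729)
n_2 = (+0.4574, +0.8893)
n_3 = (-0.4278, +0.9039)
n_4 = (-0.9278, +0.3731)
n_5 = (-0.9513, -0.3082)
n_6 = (-0.4647, -0.8855)
  (0,1): δ = 124.46°  ·
  (0,2): δ = 71.64°  ·
  (0,3): δ = 19.09°  ✓
  (0,4): δ = 23.68°  ✓
  (0,5): δ = 63.53°  ·
  (0,6): δ = 107.90°  ·
  (1,2): δ = 127.18°  ·
  (1,3): δ = 74.63°  ·
  (1,4): δ = 31.86°  ✓
  (1,5): δ = 7.99°  ✓
  (1,6): δ = 52.36°  ·
  (2,3): δ = 127.45°  ·
  (2,4): δ = 84.69°  ·
  (2,5): δ = 44.83°  ·
  (2,6): δ = 0.47°  ✓
  (3,4): δ = 137.23°  ·
  (3,5): δ = 97.38°  ·
  (3,6): δ = 53.02°  ·
  (4,5): δ = 140.15°  ·
  (4,6): δ = 95.78°  ·
  (5,6): δ = 135.64°  ·
antipodal pairs: 5

count = 5; pairs: (0,3), (0,4), (1,4), (1,5), (2,6)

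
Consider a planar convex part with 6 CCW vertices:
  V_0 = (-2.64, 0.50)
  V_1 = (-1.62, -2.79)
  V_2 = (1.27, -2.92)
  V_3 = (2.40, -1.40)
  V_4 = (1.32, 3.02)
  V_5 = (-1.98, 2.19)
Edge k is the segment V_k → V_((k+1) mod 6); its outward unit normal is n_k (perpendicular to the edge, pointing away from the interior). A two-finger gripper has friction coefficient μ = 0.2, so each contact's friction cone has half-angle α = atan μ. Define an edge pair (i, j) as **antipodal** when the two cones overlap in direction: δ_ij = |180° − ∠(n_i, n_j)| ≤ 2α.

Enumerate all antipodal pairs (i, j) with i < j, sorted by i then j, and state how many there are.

α = atan 0.2 = 11.31°;  2α = 22.62°
n_0 = (-0.9551, -0.2961)
n_1 = (-0.0449, -0.9990)
n_2 = (+0.8025, -0.5966)
n_3 = (+0.9714, +0.2374)
n_4 = (-0.2439, +0.9698)
n_5 = (-0.9315, +0.3638)
  (0,1): δ = 109.80°  ·
  (0,2): δ = 53.85°  ·
  (0,3): δ = 3.49°  ✓
  (0,4): δ = 86.89°  ·
  (0,5): δ = 141.44°  ·
  (1,2): δ = 124.05°  ·
  (1,3): δ = 73.69°  ·
  (1,4): δ = 16.69°  ✓
  (1,5): δ = 71.24°  ·
  (2,3): δ = 129.64°  ·
  (2,4): δ = 39.25°  ·
  (2,5): δ = 15.30°  ✓
  (3,4): δ = 89.61°  ·
  (3,5): δ = 35.06°  ·
  (4,5): δ = 125.45°  ·
antipodal pairs: 3

count = 3; pairs: (0,3), (1,4), (2,5)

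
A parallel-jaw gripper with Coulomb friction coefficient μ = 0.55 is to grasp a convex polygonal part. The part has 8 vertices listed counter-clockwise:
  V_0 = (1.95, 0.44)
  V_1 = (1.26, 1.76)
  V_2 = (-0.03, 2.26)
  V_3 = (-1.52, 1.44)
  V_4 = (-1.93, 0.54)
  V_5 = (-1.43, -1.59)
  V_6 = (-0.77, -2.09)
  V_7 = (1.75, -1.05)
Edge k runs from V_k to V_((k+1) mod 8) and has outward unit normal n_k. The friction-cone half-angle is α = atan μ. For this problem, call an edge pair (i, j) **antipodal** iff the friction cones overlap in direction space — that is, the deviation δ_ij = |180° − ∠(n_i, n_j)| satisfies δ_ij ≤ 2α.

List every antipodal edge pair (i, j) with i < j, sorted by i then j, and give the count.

count = 11; pairs: (0,3), (0,4), (0,5), (1,4), (1,5), (1,6), (2,6), (2,7), (3,6), (3,7), (4,7)

α = atan 0.55 = 28.81°;  2α = 57.62°
n_0 = (+0.8862, +0.4633)
n_1 = (+0.3614, +0.9324)
n_2 = (-0.4821, +0.8761)
n_3 = (-0.9100, +0.4146)
n_4 = (-0.9735, -0.2285)
n_5 = (-0.6039, -0.7971)
n_6 = (+0.3815, -0.9244)
n_7 = (+0.9911, -0.1330)
  (0,1): δ = 138.78°  ·
  (0,2): δ = 88.77°  ·
  (0,3): δ = 52.09°  ✓
  (0,4): δ = 14.39°  ✓
  (0,5): δ = 25.26°  ✓
  (0,6): δ = 84.83°  ·
  (0,7): δ = 144.76°  ·
  (1,2): δ = 129.99°  ·
  (1,3): δ = 93.31°  ·
  (1,4): δ = 55.60°  ✓
  (1,5): δ = 15.96°  ✓
  (1,6): δ = 43.61°  ✓
  (1,7): δ = 103.54°  ·
  (2,3): δ = 143.32°  ·
  (2,4): δ = 105.62°  ·
  (2,5): δ = 65.97°  ·
  (2,6): δ = 6.40°  ✓
  (2,7): δ = 53.53°  ✓
  (3,4): δ = 142.30°  ·
  (3,5): δ = 102.65°  ·
  (3,6): δ = 43.08°  ✓
  (3,7): δ = 16.85°  ✓
  (4,5): δ = 140.36°  ·
  (4,6): δ = 80.78°  ·
  (4,7): δ = 20.86°  ✓
  (5,6): δ = 120.43°  ·
  (5,7): δ = 60.50°  ·
  (6,7): δ = 120.07°  ·
antipodal pairs: 11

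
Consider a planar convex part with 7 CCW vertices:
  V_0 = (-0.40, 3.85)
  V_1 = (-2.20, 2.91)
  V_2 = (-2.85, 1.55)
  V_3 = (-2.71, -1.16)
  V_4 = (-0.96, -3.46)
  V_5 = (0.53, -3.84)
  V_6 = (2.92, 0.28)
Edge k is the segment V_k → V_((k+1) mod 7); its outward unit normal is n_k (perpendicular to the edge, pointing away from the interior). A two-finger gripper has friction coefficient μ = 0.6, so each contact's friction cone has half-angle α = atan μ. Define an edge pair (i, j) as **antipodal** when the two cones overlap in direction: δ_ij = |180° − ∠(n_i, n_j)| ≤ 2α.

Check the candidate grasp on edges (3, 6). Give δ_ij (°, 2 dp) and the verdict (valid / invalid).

δ = 5.66°, valid

α = atan 0.6 = 30.96°;  2α = 61.93°
edge 3: e_3 = (+1.75, -2.30);  n_3 = (-0.7958, -0.6055)
edge 6: e_6 = (-3.32, +3.57);  n_6 = (+0.7323, +0.6810)
∠(n_3, n_6) = 174.34°
δ = |180° − 174.34°| = 5.66°
5.66° ≤ 2α = 61.93°  →  valid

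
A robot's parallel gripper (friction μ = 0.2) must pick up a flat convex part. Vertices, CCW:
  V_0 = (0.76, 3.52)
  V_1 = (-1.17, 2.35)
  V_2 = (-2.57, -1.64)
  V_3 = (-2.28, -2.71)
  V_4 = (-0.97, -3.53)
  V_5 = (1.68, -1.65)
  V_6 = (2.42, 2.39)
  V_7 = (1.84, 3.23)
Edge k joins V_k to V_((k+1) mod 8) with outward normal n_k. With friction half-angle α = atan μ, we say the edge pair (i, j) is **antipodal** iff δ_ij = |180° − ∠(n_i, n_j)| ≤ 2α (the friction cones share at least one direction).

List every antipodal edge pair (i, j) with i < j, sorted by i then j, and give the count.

α = atan 0.2 = 11.31°;  2α = 22.62°
n_0 = (-0.5184, +0.8551)
n_1 = (-0.9436, +0.3311)
n_2 = (-0.9652, -0.2616)
n_3 = (-0.5306, -0.8476)
n_4 = (+0.5786, -0.8156)
n_5 = (+0.9836, -0.1802)
n_6 = (+0.8229, +0.5682)
n_7 = (+0.2593, +0.9658)
  (0,1): δ = 140.56°  ·
  (0,2): δ = 106.06°  ·
  (0,3): δ = 63.27°  ·
  (0,4): δ = 4.13°  ✓
  (0,5): δ = 48.40°  ·
  (0,6): δ = 93.40°  ·
  (0,7): δ = 133.74°  ·
  (1,2): δ = 145.50°  ·
  (1,3): δ = 102.71°  ·
  (1,4): δ = 35.31°  ·
  (1,5): δ = 8.96°  ✓
  (1,6): δ = 53.96°  ·
  (1,7): δ = 94.30°  ·
  (2,3): δ = 137.21°  ·
  (2,4): δ = 69.81°  ·
  (2,5): δ = 25.54°  ·
  (2,6): δ = 19.46°  ✓
  (2,7): δ = 59.81°  ·
  (3,4): δ = 112.60°  ·
  (3,5): δ = 68.34°  ·
  (3,6): δ = 23.33°  ·
  (3,7): δ = 17.01°  ✓
  (4,5): δ = 135.73°  ·
  (4,6): δ = 90.73°  ·
  (4,7): δ = 50.38°  ·
  (5,6): δ = 135.00°  ·
  (5,7): δ = 94.65°  ·
  (6,7): δ = 139.65°  ·
antipodal pairs: 4

count = 4; pairs: (0,4), (1,5), (2,6), (3,7)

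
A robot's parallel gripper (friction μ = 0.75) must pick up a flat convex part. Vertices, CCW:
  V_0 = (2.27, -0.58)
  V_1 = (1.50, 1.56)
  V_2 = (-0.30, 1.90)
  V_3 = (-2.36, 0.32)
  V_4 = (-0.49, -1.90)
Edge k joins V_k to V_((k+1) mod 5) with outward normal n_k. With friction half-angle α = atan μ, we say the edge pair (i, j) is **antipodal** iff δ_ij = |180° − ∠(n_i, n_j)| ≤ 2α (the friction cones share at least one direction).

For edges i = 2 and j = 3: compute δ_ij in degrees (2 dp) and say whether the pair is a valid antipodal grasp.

δ = 87.38°, invalid

α = atan 0.75 = 36.87°;  2α = 73.74°
edge 2: e_2 = (-2.06, -1.58);  n_2 = (-0.6086, +0.7935)
edge 3: e_3 = (+1.87, -2.22);  n_3 = (-0.7648, -0.6442)
∠(n_2, n_3) = 92.62°
δ = |180° − 92.62°| = 87.38°
87.38° > 2α = 73.74°  →  invalid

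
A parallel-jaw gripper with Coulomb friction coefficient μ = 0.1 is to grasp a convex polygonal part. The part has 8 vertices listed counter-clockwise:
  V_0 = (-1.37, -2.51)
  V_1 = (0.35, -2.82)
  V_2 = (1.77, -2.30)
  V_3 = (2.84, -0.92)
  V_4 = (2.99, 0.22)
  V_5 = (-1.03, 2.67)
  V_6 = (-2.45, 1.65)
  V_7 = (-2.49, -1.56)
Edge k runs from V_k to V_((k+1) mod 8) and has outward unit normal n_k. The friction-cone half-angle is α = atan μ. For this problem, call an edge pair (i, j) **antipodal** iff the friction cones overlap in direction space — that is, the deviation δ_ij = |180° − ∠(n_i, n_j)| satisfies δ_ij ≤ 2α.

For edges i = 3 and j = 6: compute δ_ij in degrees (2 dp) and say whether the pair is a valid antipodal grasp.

α = atan 0.1 = 5.71°;  2α = 11.42°
edge 3: e_3 = (+0.15, +1.14);  n_3 = (+0.9915, -0.1305)
edge 6: e_6 = (-0.04, -3.21);  n_6 = (-0.9999, +0.0125)
∠(n_3, n_6) = 173.22°
δ = |180° − 173.22°| = 6.78°
6.78° ≤ 2α = 11.42°  →  valid

δ = 6.78°, valid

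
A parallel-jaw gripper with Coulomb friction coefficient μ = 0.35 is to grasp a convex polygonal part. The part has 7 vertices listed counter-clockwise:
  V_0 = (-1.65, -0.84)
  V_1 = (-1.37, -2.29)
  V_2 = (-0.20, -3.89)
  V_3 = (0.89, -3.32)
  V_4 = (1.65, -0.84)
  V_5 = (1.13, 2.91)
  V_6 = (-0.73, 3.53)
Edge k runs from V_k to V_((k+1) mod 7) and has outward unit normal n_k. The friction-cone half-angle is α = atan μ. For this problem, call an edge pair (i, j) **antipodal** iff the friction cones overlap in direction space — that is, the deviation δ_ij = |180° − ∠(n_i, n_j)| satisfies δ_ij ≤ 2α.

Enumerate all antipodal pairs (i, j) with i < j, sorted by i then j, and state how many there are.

α = atan 0.35 = 19.29°;  2α = 38.58°
n_0 = (-0.9819, -0.1896)
n_1 = (-0.8072, -0.5903)
n_2 = (+0.4634, -0.8861)
n_3 = (+0.9561, -0.2930)
n_4 = (+0.9905, +0.1374)
n_5 = (+0.3162, +0.9487)
n_6 = (-0.9785, +0.2060)
  (0,1): δ = 154.75°  ·
  (0,2): δ = 73.32°  ·
  (0,3): δ = 27.97°  ✓
  (0,4): δ = 3.03°  ✓
  (0,5): δ = 60.64°  ·
  (0,6): δ = 157.18°  ·
  (1,2): δ = 98.57°  ·
  (1,3): δ = 53.21°  ·
  (1,4): δ = 28.28°  ✓
  (1,5): δ = 35.39°  ✓
  (1,6): δ = 131.94°  ·
  (2,3): δ = 134.64°  ·
  (2,4): δ = 109.71°  ·
  (2,5): δ = 46.04°  ·
  (2,6): δ = 50.50°  ·
  (3,4): δ = 155.07°  ·
  (3,5): δ = 91.40°  ·
  (3,6): δ = 5.15°  ✓
  (4,5): δ = 116.33°  ·
  (4,6): δ = 19.78°  ✓
  (5,6): δ = 83.45°  ·
antipodal pairs: 6

count = 6; pairs: (0,3), (0,4), (1,4), (1,5), (3,6), (4,6)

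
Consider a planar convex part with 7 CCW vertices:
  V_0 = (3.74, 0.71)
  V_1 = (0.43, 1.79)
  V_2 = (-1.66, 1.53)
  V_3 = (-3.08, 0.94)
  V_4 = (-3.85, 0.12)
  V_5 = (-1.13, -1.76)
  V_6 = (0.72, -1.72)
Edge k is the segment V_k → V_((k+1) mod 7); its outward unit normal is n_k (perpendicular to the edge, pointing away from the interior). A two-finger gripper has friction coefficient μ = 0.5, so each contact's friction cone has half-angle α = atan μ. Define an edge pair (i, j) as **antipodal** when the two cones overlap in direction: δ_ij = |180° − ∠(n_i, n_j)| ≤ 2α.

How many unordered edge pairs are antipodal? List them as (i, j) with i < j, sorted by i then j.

count = 9; pairs: (0,4), (0,5), (1,4), (1,5), (1,6), (2,5), (2,6), (3,5), (3,6)

α = atan 0.5 = 26.57°;  2α = 53.13°
n_0 = (+0.3102, +0.9507)
n_1 = (-0.1235, +0.9924)
n_2 = (-0.3837, +0.9235)
n_3 = (-0.7290, +0.6845)
n_4 = (-0.5686, -0.8226)
n_5 = (+0.0216, -0.9998)
n_6 = (+0.6269, -0.7791)
  (0,1): δ = 154.84°  ·
  (0,2): δ = 139.37°  ·
  (0,3): δ = 115.13°  ·
  (0,4): δ = 16.58°  ✓
  (0,5): δ = 19.31°  ✓
  (0,6): δ = 56.89°  ·
  (1,2): δ = 164.53°  ·
  (1,3): δ = 140.29°  ·
  (1,4): δ = 41.74°  ✓
  (1,5): δ = 5.85°  ✓
  (1,6): δ = 31.73°  ✓
  (2,3): δ = 155.76°  ·
  (2,4): δ = 57.21°  ·
  (2,5): δ = 21.32°  ✓
  (2,6): δ = 16.26°  ✓
  (3,4): δ = 81.45°  ·
  (3,5): δ = 45.56°  ✓
  (3,6): δ = 7.98°  ✓
  (4,5): δ = 144.11°  ·
  (4,6): δ = 106.53°  ·
  (5,6): δ = 142.42°  ·
antipodal pairs: 9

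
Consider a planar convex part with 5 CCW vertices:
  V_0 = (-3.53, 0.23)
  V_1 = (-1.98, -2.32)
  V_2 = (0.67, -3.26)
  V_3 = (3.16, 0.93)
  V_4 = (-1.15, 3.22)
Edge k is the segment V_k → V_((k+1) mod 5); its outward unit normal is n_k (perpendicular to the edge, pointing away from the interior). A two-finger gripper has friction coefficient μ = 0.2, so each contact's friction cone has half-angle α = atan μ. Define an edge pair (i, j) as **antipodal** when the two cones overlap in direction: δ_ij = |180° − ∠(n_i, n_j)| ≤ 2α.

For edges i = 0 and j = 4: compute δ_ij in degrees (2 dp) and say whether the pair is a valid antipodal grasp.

α = atan 0.2 = 11.31°;  2α = 22.62°
edge 0: e_0 = (+1.55, -2.55);  n_0 = (-0.8545, -0.5194)
edge 4: e_4 = (-2.38, -2.99);  n_4 = (-0.7824, +0.6228)
∠(n_0, n_4) = 69.81°
δ = |180° − 69.81°| = 110.19°
110.19° > 2α = 22.62°  →  invalid

δ = 110.19°, invalid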